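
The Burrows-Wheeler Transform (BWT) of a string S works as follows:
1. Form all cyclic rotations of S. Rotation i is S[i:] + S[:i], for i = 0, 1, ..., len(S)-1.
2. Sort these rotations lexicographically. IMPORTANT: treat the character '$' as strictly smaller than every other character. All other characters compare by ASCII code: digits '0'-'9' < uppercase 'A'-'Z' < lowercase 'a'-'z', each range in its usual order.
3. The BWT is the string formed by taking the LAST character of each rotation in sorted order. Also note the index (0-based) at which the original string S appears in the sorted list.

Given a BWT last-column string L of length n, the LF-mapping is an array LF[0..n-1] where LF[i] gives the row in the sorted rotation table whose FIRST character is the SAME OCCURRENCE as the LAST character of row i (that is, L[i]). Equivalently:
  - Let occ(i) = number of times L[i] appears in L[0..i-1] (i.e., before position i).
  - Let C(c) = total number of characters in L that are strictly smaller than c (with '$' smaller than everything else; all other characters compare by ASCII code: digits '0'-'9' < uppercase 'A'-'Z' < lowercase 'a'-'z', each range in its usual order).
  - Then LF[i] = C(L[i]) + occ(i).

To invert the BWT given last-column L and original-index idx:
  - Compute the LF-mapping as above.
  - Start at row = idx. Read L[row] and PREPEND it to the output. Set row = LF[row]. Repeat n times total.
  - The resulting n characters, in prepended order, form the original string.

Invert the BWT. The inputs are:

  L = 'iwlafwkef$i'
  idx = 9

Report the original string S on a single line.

LF mapping: 5 9 8 1 3 10 7 2 4 0 6
Walk LF starting at row 9, prepending L[row]:
  step 1: row=9, L[9]='$', prepend. Next row=LF[9]=0
  step 2: row=0, L[0]='i', prepend. Next row=LF[0]=5
  step 3: row=5, L[5]='w', prepend. Next row=LF[5]=10
  step 4: row=10, L[10]='i', prepend. Next row=LF[10]=6
  step 5: row=6, L[6]='k', prepend. Next row=LF[6]=7
  step 6: row=7, L[7]='e', prepend. Next row=LF[7]=2
  step 7: row=2, L[2]='l', prepend. Next row=LF[2]=8
  step 8: row=8, L[8]='f', prepend. Next row=LF[8]=4
  step 9: row=4, L[4]='f', prepend. Next row=LF[4]=3
  step 10: row=3, L[3]='a', prepend. Next row=LF[3]=1
  step 11: row=1, L[1]='w', prepend. Next row=LF[1]=9
Reversed output: wafflekiwi$

Answer: wafflekiwi$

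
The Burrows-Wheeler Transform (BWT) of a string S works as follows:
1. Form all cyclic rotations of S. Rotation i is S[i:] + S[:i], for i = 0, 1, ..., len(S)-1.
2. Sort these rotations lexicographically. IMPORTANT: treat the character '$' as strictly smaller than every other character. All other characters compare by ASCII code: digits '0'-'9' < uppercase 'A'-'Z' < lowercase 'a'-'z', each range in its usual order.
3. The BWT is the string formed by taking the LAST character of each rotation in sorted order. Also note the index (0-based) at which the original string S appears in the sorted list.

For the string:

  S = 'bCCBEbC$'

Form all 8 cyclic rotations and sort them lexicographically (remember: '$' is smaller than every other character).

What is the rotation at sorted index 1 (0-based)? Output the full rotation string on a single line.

All 8 rotations (rotation i = S[i:]+S[:i]):
  rot[0] = bCCBEbC$
  rot[1] = CCBEbC$b
  rot[2] = CBEbC$bC
  rot[3] = BEbC$bCC
  rot[4] = EbC$bCCB
  rot[5] = bC$bCCBE
  rot[6] = C$bCCBEb
  rot[7] = $bCCBEbC
Sorted (with $ < everything):
  sorted[0] = $bCCBEbC
  sorted[1] = BEbC$bCC
  sorted[2] = C$bCCBEb
  sorted[3] = CBEbC$bC
  sorted[4] = CCBEbC$b
  sorted[5] = EbC$bCCB
  sorted[6] = bC$bCCBE
  sorted[7] = bCCBEbC$
sorted[1] = BEbC$bCC

Answer: BEbC$bCC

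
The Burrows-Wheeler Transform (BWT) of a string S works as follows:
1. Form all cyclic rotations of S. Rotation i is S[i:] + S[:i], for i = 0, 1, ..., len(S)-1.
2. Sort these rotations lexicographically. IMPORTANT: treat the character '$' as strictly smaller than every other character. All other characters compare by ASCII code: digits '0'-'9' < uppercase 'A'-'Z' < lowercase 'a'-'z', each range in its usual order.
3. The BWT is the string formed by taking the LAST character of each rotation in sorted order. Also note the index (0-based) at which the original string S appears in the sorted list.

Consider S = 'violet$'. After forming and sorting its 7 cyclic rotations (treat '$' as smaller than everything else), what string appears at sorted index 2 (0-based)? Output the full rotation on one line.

Answer: iolet$v

Derivation:
All 7 rotations (rotation i = S[i:]+S[:i]):
  rot[0] = violet$
  rot[1] = iolet$v
  rot[2] = olet$vi
  rot[3] = let$vio
  rot[4] = et$viol
  rot[5] = t$viole
  rot[6] = $violet
Sorted (with $ < everything):
  sorted[0] = $violet
  sorted[1] = et$viol
  sorted[2] = iolet$v
  sorted[3] = let$vio
  sorted[4] = olet$vi
  sorted[5] = t$viole
  sorted[6] = violet$
sorted[2] = iolet$v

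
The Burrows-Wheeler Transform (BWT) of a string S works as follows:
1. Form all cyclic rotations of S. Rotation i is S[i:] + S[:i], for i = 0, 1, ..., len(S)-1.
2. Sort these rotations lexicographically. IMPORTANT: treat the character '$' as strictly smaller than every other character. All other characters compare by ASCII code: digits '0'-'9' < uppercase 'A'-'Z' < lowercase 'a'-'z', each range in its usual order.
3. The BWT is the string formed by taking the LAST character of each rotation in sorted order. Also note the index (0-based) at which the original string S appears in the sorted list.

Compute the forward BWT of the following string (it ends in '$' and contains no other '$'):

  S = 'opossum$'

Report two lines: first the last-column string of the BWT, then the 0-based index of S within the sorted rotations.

Answer: mu$pooss
2

Derivation:
All 8 rotations (rotation i = S[i:]+S[:i]):
  rot[0] = opossum$
  rot[1] = possum$o
  rot[2] = ossum$op
  rot[3] = ssum$opo
  rot[4] = sum$opos
  rot[5] = um$oposs
  rot[6] = m$opossu
  rot[7] = $opossum
Sorted (with $ < everything):
  sorted[0] = $opossum  (last char: 'm')
  sorted[1] = m$opossu  (last char: 'u')
  sorted[2] = opossum$  (last char: '$')
  sorted[3] = ossum$op  (last char: 'p')
  sorted[4] = possum$o  (last char: 'o')
  sorted[5] = ssum$opo  (last char: 'o')
  sorted[6] = sum$opos  (last char: 's')
  sorted[7] = um$oposs  (last char: 's')
Last column: mu$pooss
Original string S is at sorted index 2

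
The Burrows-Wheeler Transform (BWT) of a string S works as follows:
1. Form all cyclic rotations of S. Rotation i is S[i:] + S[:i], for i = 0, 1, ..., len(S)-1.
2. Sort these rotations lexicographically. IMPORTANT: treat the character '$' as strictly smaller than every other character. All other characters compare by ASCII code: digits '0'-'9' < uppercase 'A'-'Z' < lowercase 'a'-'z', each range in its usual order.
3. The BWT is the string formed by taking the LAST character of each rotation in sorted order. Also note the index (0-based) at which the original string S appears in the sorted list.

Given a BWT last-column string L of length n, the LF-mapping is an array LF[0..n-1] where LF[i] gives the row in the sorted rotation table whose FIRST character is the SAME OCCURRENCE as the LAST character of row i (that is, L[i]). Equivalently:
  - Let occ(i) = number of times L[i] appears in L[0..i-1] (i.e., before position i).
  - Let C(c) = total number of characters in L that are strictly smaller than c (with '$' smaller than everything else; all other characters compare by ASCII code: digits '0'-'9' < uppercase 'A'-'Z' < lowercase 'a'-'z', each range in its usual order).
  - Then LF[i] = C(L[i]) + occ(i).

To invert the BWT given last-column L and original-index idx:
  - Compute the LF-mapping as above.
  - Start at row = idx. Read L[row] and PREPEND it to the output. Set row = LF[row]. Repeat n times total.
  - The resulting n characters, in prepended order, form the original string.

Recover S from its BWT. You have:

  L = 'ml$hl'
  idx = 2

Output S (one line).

LF mapping: 4 2 0 1 3
Walk LF starting at row 2, prepending L[row]:
  step 1: row=2, L[2]='$', prepend. Next row=LF[2]=0
  step 2: row=0, L[0]='m', prepend. Next row=LF[0]=4
  step 3: row=4, L[4]='l', prepend. Next row=LF[4]=3
  step 4: row=3, L[3]='h', prepend. Next row=LF[3]=1
  step 5: row=1, L[1]='l', prepend. Next row=LF[1]=2
Reversed output: lhlm$

Answer: lhlm$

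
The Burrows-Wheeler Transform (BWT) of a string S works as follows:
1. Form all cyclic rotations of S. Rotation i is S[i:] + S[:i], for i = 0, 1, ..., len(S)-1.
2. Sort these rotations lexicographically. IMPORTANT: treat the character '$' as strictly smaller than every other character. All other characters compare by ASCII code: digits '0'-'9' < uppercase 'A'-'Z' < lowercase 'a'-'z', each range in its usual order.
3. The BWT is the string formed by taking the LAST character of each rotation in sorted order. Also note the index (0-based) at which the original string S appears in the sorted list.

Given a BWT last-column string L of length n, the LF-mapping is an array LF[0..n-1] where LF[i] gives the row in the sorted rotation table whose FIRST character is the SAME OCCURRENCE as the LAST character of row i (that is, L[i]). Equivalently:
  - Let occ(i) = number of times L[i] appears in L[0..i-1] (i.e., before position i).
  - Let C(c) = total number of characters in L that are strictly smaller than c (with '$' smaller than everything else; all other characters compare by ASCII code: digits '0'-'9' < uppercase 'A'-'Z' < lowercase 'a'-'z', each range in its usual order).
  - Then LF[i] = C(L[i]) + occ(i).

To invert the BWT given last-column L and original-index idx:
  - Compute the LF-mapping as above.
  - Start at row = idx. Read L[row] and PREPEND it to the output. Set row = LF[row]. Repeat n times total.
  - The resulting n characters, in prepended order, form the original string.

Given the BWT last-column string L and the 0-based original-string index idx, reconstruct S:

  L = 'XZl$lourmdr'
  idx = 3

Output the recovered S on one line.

Answer: drumrollZX$

Derivation:
LF mapping: 1 2 4 0 5 7 10 8 6 3 9
Walk LF starting at row 3, prepending L[row]:
  step 1: row=3, L[3]='$', prepend. Next row=LF[3]=0
  step 2: row=0, L[0]='X', prepend. Next row=LF[0]=1
  step 3: row=1, L[1]='Z', prepend. Next row=LF[1]=2
  step 4: row=2, L[2]='l', prepend. Next row=LF[2]=4
  step 5: row=4, L[4]='l', prepend. Next row=LF[4]=5
  step 6: row=5, L[5]='o', prepend. Next row=LF[5]=7
  step 7: row=7, L[7]='r', prepend. Next row=LF[7]=8
  step 8: row=8, L[8]='m', prepend. Next row=LF[8]=6
  step 9: row=6, L[6]='u', prepend. Next row=LF[6]=10
  step 10: row=10, L[10]='r', prepend. Next row=LF[10]=9
  step 11: row=9, L[9]='d', prepend. Next row=LF[9]=3
Reversed output: drumrollZX$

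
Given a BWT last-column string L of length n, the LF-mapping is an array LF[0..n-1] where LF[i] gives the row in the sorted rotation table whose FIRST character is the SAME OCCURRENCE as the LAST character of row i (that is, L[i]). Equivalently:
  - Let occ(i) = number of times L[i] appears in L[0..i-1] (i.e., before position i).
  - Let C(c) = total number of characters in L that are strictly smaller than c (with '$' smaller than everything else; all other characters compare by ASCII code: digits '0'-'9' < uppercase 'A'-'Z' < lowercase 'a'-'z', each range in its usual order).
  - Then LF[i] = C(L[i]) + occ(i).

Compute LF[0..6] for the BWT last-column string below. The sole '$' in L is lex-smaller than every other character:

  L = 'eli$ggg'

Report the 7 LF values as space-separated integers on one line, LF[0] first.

Answer: 1 6 5 0 2 3 4

Derivation:
Char counts: '$':1, 'e':1, 'g':3, 'i':1, 'l':1
C (first-col start): C('$')=0, C('e')=1, C('g')=2, C('i')=5, C('l')=6
L[0]='e': occ=0, LF[0]=C('e')+0=1+0=1
L[1]='l': occ=0, LF[1]=C('l')+0=6+0=6
L[2]='i': occ=0, LF[2]=C('i')+0=5+0=5
L[3]='$': occ=0, LF[3]=C('$')+0=0+0=0
L[4]='g': occ=0, LF[4]=C('g')+0=2+0=2
L[5]='g': occ=1, LF[5]=C('g')+1=2+1=3
L[6]='g': occ=2, LF[6]=C('g')+2=2+2=4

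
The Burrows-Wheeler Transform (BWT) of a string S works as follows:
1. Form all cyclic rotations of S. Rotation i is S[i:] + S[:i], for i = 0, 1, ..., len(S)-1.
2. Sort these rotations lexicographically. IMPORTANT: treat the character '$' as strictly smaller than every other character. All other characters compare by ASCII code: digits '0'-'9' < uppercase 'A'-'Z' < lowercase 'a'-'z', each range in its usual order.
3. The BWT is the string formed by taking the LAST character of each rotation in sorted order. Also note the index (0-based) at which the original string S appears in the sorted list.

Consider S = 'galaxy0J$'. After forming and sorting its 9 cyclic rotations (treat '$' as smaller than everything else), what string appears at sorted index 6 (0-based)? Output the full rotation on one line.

Answer: laxy0J$ga

Derivation:
All 9 rotations (rotation i = S[i:]+S[:i]):
  rot[0] = galaxy0J$
  rot[1] = alaxy0J$g
  rot[2] = laxy0J$ga
  rot[3] = axy0J$gal
  rot[4] = xy0J$gala
  rot[5] = y0J$galax
  rot[6] = 0J$galaxy
  rot[7] = J$galaxy0
  rot[8] = $galaxy0J
Sorted (with $ < everything):
  sorted[0] = $galaxy0J
  sorted[1] = 0J$galaxy
  sorted[2] = J$galaxy0
  sorted[3] = alaxy0J$g
  sorted[4] = axy0J$gal
  sorted[5] = galaxy0J$
  sorted[6] = laxy0J$ga
  sorted[7] = xy0J$gala
  sorted[8] = y0J$galax
sorted[6] = laxy0J$ga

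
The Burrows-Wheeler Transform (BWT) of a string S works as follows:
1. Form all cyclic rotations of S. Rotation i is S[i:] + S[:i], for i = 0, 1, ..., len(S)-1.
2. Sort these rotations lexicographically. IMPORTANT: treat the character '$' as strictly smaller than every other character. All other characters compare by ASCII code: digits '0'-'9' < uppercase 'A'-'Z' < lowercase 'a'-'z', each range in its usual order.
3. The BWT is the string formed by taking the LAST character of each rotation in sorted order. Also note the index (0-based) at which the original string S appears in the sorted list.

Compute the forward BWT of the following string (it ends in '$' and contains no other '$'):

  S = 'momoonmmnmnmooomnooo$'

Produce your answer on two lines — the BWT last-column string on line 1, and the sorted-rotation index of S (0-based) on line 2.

Answer: onmno$onommmoomooomnm
5

Derivation:
All 21 rotations (rotation i = S[i:]+S[:i]):
  rot[0] = momoonmmnmnmooomnooo$
  rot[1] = omoonmmnmnmooomnooo$m
  rot[2] = moonmmnmnmooomnooo$mo
  rot[3] = oonmmnmnmooomnooo$mom
  rot[4] = onmmnmnmooomnooo$momo
  rot[5] = nmmnmnmooomnooo$momoo
  rot[6] = mmnmnmooomnooo$momoon
  rot[7] = mnmnmooomnooo$momoonm
  rot[8] = nmnmooomnooo$momoonmm
  rot[9] = mnmooomnooo$momoonmmn
  rot[10] = nmooomnooo$momoonmmnm
  rot[11] = mooomnooo$momoonmmnmn
  rot[12] = ooomnooo$momoonmmnmnm
  rot[13] = oomnooo$momoonmmnmnmo
  rot[14] = omnooo$momoonmmnmnmoo
  rot[15] = mnooo$momoonmmnmnmooo
  rot[16] = nooo$momoonmmnmnmooom
  rot[17] = ooo$momoonmmnmnmooomn
  rot[18] = oo$momoonmmnmnmooomno
  rot[19] = o$momoonmmnmnmooomnoo
  rot[20] = $momoonmmnmnmooomnooo
Sorted (with $ < everything):
  sorted[0] = $momoonmmnmnmooomnooo  (last char: 'o')
  sorted[1] = mmnmnmooomnooo$momoon  (last char: 'n')
  sorted[2] = mnmnmooomnooo$momoonm  (last char: 'm')
  sorted[3] = mnmooomnooo$momoonmmn  (last char: 'n')
  sorted[4] = mnooo$momoonmmnmnmooo  (last char: 'o')
  sorted[5] = momoonmmnmnmooomnooo$  (last char: '$')
  sorted[6] = moonmmnmnmooomnooo$mo  (last char: 'o')
  sorted[7] = mooomnooo$momoonmmnmn  (last char: 'n')
  sorted[8] = nmmnmnmooomnooo$momoo  (last char: 'o')
  sorted[9] = nmnmooomnooo$momoonmm  (last char: 'm')
  sorted[10] = nmooomnooo$momoonmmnm  (last char: 'm')
  sorted[11] = nooo$momoonmmnmnmooom  (last char: 'm')
  sorted[12] = o$momoonmmnmnmooomnoo  (last char: 'o')
  sorted[13] = omnooo$momoonmmnmnmoo  (last char: 'o')
  sorted[14] = omoonmmnmnmooomnooo$m  (last char: 'm')
  sorted[15] = onmmnmnmooomnooo$momo  (last char: 'o')
  sorted[16] = oo$momoonmmnmnmooomno  (last char: 'o')
  sorted[17] = oomnooo$momoonmmnmnmo  (last char: 'o')
  sorted[18] = oonmmnmnmooomnooo$mom  (last char: 'm')
  sorted[19] = ooo$momoonmmnmnmooomn  (last char: 'n')
  sorted[20] = ooomnooo$momoonmmnmnm  (last char: 'm')
Last column: onmno$onommmoomooomnm
Original string S is at sorted index 5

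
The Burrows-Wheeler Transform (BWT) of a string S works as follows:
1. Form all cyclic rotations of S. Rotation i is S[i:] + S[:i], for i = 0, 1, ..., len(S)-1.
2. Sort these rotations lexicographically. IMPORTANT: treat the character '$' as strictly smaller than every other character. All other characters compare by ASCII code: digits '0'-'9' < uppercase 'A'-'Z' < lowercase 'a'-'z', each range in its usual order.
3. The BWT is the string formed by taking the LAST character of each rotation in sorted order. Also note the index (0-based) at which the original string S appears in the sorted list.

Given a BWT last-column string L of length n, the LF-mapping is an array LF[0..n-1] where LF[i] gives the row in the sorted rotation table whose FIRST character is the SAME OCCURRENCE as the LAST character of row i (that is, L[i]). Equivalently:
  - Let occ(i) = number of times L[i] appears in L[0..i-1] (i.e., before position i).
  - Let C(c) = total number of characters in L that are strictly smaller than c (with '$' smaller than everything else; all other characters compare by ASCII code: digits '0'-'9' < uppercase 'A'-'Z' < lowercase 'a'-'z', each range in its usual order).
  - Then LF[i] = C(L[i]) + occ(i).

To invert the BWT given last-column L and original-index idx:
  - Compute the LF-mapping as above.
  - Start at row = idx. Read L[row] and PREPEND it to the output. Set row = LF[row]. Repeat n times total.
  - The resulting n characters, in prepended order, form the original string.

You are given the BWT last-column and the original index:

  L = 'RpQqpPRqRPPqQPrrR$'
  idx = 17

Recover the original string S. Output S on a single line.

LF mapping: 7 11 5 13 12 1 8 14 9 2 3 15 6 4 16 17 10 0
Walk LF starting at row 17, prepending L[row]:
  step 1: row=17, L[17]='$', prepend. Next row=LF[17]=0
  step 2: row=0, L[0]='R', prepend. Next row=LF[0]=7
  step 3: row=7, L[7]='q', prepend. Next row=LF[7]=14
  step 4: row=14, L[14]='r', prepend. Next row=LF[14]=16
  step 5: row=16, L[16]='R', prepend. Next row=LF[16]=10
  step 6: row=10, L[10]='P', prepend. Next row=LF[10]=3
  step 7: row=3, L[3]='q', prepend. Next row=LF[3]=13
  step 8: row=13, L[13]='P', prepend. Next row=LF[13]=4
  step 9: row=4, L[4]='p', prepend. Next row=LF[4]=12
  step 10: row=12, L[12]='Q', prepend. Next row=LF[12]=6
  step 11: row=6, L[6]='R', prepend. Next row=LF[6]=8
  step 12: row=8, L[8]='R', prepend. Next row=LF[8]=9
  step 13: row=9, L[9]='P', prepend. Next row=LF[9]=2
  step 14: row=2, L[2]='Q', prepend. Next row=LF[2]=5
  step 15: row=5, L[5]='P', prepend. Next row=LF[5]=1
  step 16: row=1, L[1]='p', prepend. Next row=LF[1]=11
  step 17: row=11, L[11]='q', prepend. Next row=LF[11]=15
  step 18: row=15, L[15]='r', prepend. Next row=LF[15]=17
Reversed output: rqpPQPRRQpPqPRrqR$

Answer: rqpPQPRRQpPqPRrqR$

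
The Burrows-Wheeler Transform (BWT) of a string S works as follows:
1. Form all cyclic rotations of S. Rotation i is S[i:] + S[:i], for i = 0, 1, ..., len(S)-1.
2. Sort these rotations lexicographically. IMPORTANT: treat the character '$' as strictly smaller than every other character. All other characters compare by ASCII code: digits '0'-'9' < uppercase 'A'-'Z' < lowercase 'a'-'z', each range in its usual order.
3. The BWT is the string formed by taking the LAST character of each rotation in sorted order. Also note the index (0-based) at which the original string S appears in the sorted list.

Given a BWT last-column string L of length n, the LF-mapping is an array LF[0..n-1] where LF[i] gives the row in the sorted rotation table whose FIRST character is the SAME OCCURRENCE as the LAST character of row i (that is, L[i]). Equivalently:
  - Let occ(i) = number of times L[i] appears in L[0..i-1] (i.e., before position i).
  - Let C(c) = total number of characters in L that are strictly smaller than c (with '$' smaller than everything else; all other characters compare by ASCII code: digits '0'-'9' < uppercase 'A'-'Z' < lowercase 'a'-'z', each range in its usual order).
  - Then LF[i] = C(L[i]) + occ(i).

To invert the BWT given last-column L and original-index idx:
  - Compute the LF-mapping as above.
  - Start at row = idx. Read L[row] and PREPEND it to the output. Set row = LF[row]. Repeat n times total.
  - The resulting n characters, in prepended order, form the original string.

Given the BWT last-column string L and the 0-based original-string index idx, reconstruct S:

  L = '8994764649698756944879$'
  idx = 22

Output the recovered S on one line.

Answer: 9989668779749446649458$

Derivation:
LF mapping: 14 17 18 1 11 7 2 8 3 19 9 20 15 12 6 10 21 4 5 16 13 22 0
Walk LF starting at row 22, prepending L[row]:
  step 1: row=22, L[22]='$', prepend. Next row=LF[22]=0
  step 2: row=0, L[0]='8', prepend. Next row=LF[0]=14
  step 3: row=14, L[14]='5', prepend. Next row=LF[14]=6
  step 4: row=6, L[6]='4', prepend. Next row=LF[6]=2
  step 5: row=2, L[2]='9', prepend. Next row=LF[2]=18
  step 6: row=18, L[18]='4', prepend. Next row=LF[18]=5
  step 7: row=5, L[5]='6', prepend. Next row=LF[5]=7
  step 8: row=7, L[7]='6', prepend. Next row=LF[7]=8
  step 9: row=8, L[8]='4', prepend. Next row=LF[8]=3
  step 10: row=3, L[3]='4', prepend. Next row=LF[3]=1
  step 11: row=1, L[1]='9', prepend. Next row=LF[1]=17
  step 12: row=17, L[17]='4', prepend. Next row=LF[17]=4
  step 13: row=4, L[4]='7', prepend. Next row=LF[4]=11
  step 14: row=11, L[11]='9', prepend. Next row=LF[11]=20
  step 15: row=20, L[20]='7', prepend. Next row=LF[20]=13
  step 16: row=13, L[13]='7', prepend. Next row=LF[13]=12
  step 17: row=12, L[12]='8', prepend. Next row=LF[12]=15
  step 18: row=15, L[15]='6', prepend. Next row=LF[15]=10
  step 19: row=10, L[10]='6', prepend. Next row=LF[10]=9
  step 20: row=9, L[9]='9', prepend. Next row=LF[9]=19
  step 21: row=19, L[19]='8', prepend. Next row=LF[19]=16
  step 22: row=16, L[16]='9', prepend. Next row=LF[16]=21
  step 23: row=21, L[21]='9', prepend. Next row=LF[21]=22
Reversed output: 9989668779749446649458$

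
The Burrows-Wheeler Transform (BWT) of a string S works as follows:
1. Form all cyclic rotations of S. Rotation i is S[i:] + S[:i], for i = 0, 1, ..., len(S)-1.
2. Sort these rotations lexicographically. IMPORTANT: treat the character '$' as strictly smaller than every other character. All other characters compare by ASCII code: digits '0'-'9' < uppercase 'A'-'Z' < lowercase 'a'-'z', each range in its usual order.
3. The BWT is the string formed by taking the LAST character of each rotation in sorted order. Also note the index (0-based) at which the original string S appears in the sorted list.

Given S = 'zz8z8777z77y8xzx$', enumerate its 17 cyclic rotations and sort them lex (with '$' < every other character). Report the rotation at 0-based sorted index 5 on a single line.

All 17 rotations (rotation i = S[i:]+S[:i]):
  rot[0] = zz8z8777z77y8xzx$
  rot[1] = z8z8777z77y8xzx$z
  rot[2] = 8z8777z77y8xzx$zz
  rot[3] = z8777z77y8xzx$zz8
  rot[4] = 8777z77y8xzx$zz8z
  rot[5] = 777z77y8xzx$zz8z8
  rot[6] = 77z77y8xzx$zz8z87
  rot[7] = 7z77y8xzx$zz8z877
  rot[8] = z77y8xzx$zz8z8777
  rot[9] = 77y8xzx$zz8z8777z
  rot[10] = 7y8xzx$zz8z8777z7
  rot[11] = y8xzx$zz8z8777z77
  rot[12] = 8xzx$zz8z8777z77y
  rot[13] = xzx$zz8z8777z77y8
  rot[14] = zx$zz8z8777z77y8x
  rot[15] = x$zz8z8777z77y8xz
  rot[16] = $zz8z8777z77y8xzx
Sorted (with $ < everything):
  sorted[0] = $zz8z8777z77y8xzx
  sorted[1] = 777z77y8xzx$zz8z8
  sorted[2] = 77y8xzx$zz8z8777z
  sorted[3] = 77z77y8xzx$zz8z87
  sorted[4] = 7y8xzx$zz8z8777z7
  sorted[5] = 7z77y8xzx$zz8z877
  sorted[6] = 8777z77y8xzx$zz8z
  sorted[7] = 8xzx$zz8z8777z77y
  sorted[8] = 8z8777z77y8xzx$zz
  sorted[9] = x$zz8z8777z77y8xz
  sorted[10] = xzx$zz8z8777z77y8
  sorted[11] = y8xzx$zz8z8777z77
  sorted[12] = z77y8xzx$zz8z8777
  sorted[13] = z8777z77y8xzx$zz8
  sorted[14] = z8z8777z77y8xzx$z
  sorted[15] = zx$zz8z8777z77y8x
  sorted[16] = zz8z8777z77y8xzx$
sorted[5] = 7z77y8xzx$zz8z877

Answer: 7z77y8xzx$zz8z877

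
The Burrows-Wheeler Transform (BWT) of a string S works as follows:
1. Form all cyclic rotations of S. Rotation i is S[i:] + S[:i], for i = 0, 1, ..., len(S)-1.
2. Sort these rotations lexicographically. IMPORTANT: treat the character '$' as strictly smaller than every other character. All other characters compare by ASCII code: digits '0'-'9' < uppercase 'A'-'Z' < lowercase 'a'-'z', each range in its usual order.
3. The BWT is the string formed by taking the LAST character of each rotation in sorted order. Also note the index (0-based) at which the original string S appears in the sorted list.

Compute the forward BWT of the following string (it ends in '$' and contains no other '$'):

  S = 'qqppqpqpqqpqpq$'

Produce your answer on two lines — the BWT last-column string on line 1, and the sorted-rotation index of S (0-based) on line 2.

All 15 rotations (rotation i = S[i:]+S[:i]):
  rot[0] = qqppqpqpqqpqpq$
  rot[1] = qppqpqpqqpqpq$q
  rot[2] = ppqpqpqqpqpq$qq
  rot[3] = pqpqpqqpqpq$qqp
  rot[4] = qpqpqqpqpq$qqpp
  rot[5] = pqpqqpqpq$qqppq
  rot[6] = qpqqpqpq$qqppqp
  rot[7] = pqqpqpq$qqppqpq
  rot[8] = qqpqpq$qqppqpqp
  rot[9] = qpqpq$qqppqpqpq
  rot[10] = pqpq$qqppqpqpqq
  rot[11] = qpq$qqppqpqpqqp
  rot[12] = pq$qqppqpqpqqpq
  rot[13] = q$qqppqpqpqqpqp
  rot[14] = $qqppqpqpqqpqpq
Sorted (with $ < everything):
  sorted[0] = $qqppqpqpqqpqpq  (last char: 'q')
  sorted[1] = ppqpqpqqpqpq$qq  (last char: 'q')
  sorted[2] = pq$qqppqpqpqqpq  (last char: 'q')
  sorted[3] = pqpq$qqppqpqpqq  (last char: 'q')
  sorted[4] = pqpqpqqpqpq$qqp  (last char: 'p')
  sorted[5] = pqpqqpqpq$qqppq  (last char: 'q')
  sorted[6] = pqqpqpq$qqppqpq  (last char: 'q')
  sorted[7] = q$qqppqpqpqqpqp  (last char: 'p')
  sorted[8] = qppqpqpqqpqpq$q  (last char: 'q')
  sorted[9] = qpq$qqppqpqpqqp  (last char: 'p')
  sorted[10] = qpqpq$qqppqpqpq  (last char: 'q')
  sorted[11] = qpqpqqpqpq$qqpp  (last char: 'p')
  sorted[12] = qpqqpqpq$qqppqp  (last char: 'p')
  sorted[13] = qqppqpqpqqpqpq$  (last char: '$')
  sorted[14] = qqpqpq$qqppqpqp  (last char: 'p')
Last column: qqqqpqqpqpqpp$p
Original string S is at sorted index 13

Answer: qqqqpqqpqpqpp$p
13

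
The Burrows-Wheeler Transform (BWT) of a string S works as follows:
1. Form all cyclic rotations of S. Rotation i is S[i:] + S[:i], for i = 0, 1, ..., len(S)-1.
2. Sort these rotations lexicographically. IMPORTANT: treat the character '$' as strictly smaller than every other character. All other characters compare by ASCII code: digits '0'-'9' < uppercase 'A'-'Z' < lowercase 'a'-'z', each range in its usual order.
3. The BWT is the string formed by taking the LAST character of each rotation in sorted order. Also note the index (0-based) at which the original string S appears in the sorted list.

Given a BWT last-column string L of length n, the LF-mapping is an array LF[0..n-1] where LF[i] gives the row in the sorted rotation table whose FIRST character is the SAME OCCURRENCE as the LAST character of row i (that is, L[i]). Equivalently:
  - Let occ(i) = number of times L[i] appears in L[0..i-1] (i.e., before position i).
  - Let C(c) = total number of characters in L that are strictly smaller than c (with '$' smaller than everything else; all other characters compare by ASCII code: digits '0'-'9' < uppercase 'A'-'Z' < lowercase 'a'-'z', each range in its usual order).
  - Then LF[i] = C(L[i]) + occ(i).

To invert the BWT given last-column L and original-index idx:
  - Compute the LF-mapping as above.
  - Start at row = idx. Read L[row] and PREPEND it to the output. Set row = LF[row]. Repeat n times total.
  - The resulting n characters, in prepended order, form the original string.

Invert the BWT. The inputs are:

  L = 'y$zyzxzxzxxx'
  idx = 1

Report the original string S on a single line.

Answer: xxzzxyxzxzy$

Derivation:
LF mapping: 6 0 8 7 9 1 10 2 11 3 4 5
Walk LF starting at row 1, prepending L[row]:
  step 1: row=1, L[1]='$', prepend. Next row=LF[1]=0
  step 2: row=0, L[0]='y', prepend. Next row=LF[0]=6
  step 3: row=6, L[6]='z', prepend. Next row=LF[6]=10
  step 4: row=10, L[10]='x', prepend. Next row=LF[10]=4
  step 5: row=4, L[4]='z', prepend. Next row=LF[4]=9
  step 6: row=9, L[9]='x', prepend. Next row=LF[9]=3
  step 7: row=3, L[3]='y', prepend. Next row=LF[3]=7
  step 8: row=7, L[7]='x', prepend. Next row=LF[7]=2
  step 9: row=2, L[2]='z', prepend. Next row=LF[2]=8
  step 10: row=8, L[8]='z', prepend. Next row=LF[8]=11
  step 11: row=11, L[11]='x', prepend. Next row=LF[11]=5
  step 12: row=5, L[5]='x', prepend. Next row=LF[5]=1
Reversed output: xxzzxyxzxzy$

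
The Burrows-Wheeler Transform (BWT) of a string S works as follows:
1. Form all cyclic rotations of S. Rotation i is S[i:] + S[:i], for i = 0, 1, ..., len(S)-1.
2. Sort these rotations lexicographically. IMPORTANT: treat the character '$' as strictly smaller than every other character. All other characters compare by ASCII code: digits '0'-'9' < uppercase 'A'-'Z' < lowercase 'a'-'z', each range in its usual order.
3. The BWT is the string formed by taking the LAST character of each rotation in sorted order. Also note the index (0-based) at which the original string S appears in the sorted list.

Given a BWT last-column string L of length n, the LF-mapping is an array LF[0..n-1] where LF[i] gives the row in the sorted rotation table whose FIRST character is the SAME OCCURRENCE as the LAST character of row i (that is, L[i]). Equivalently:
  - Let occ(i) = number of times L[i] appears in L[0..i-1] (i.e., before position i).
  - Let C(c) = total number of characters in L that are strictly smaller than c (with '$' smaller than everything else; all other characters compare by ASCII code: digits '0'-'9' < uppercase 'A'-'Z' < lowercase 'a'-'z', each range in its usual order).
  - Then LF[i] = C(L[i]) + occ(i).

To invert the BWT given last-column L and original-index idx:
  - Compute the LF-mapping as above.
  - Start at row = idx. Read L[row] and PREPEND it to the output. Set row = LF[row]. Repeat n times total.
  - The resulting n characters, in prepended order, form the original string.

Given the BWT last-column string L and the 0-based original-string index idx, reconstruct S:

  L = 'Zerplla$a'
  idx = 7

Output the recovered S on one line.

Answer: paralleZ$

Derivation:
LF mapping: 1 4 8 7 5 6 2 0 3
Walk LF starting at row 7, prepending L[row]:
  step 1: row=7, L[7]='$', prepend. Next row=LF[7]=0
  step 2: row=0, L[0]='Z', prepend. Next row=LF[0]=1
  step 3: row=1, L[1]='e', prepend. Next row=LF[1]=4
  step 4: row=4, L[4]='l', prepend. Next row=LF[4]=5
  step 5: row=5, L[5]='l', prepend. Next row=LF[5]=6
  step 6: row=6, L[6]='a', prepend. Next row=LF[6]=2
  step 7: row=2, L[2]='r', prepend. Next row=LF[2]=8
  step 8: row=8, L[8]='a', prepend. Next row=LF[8]=3
  step 9: row=3, L[3]='p', prepend. Next row=LF[3]=7
Reversed output: paralleZ$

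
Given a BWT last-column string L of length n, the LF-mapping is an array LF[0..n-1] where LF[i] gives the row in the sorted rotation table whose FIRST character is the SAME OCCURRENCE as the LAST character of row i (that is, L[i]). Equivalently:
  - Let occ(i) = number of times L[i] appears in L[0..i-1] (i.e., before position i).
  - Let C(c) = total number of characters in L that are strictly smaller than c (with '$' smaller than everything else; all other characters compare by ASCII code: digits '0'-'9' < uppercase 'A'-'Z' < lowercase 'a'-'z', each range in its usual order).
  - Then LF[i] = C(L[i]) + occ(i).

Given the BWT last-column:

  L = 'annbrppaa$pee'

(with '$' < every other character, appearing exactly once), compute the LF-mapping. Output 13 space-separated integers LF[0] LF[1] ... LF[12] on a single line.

Answer: 1 7 8 4 12 9 10 2 3 0 11 5 6

Derivation:
Char counts: '$':1, 'a':3, 'b':1, 'e':2, 'n':2, 'p':3, 'r':1
C (first-col start): C('$')=0, C('a')=1, C('b')=4, C('e')=5, C('n')=7, C('p')=9, C('r')=12
L[0]='a': occ=0, LF[0]=C('a')+0=1+0=1
L[1]='n': occ=0, LF[1]=C('n')+0=7+0=7
L[2]='n': occ=1, LF[2]=C('n')+1=7+1=8
L[3]='b': occ=0, LF[3]=C('b')+0=4+0=4
L[4]='r': occ=0, LF[4]=C('r')+0=12+0=12
L[5]='p': occ=0, LF[5]=C('p')+0=9+0=9
L[6]='p': occ=1, LF[6]=C('p')+1=9+1=10
L[7]='a': occ=1, LF[7]=C('a')+1=1+1=2
L[8]='a': occ=2, LF[8]=C('a')+2=1+2=3
L[9]='$': occ=0, LF[9]=C('$')+0=0+0=0
L[10]='p': occ=2, LF[10]=C('p')+2=9+2=11
L[11]='e': occ=0, LF[11]=C('e')+0=5+0=5
L[12]='e': occ=1, LF[12]=C('e')+1=5+1=6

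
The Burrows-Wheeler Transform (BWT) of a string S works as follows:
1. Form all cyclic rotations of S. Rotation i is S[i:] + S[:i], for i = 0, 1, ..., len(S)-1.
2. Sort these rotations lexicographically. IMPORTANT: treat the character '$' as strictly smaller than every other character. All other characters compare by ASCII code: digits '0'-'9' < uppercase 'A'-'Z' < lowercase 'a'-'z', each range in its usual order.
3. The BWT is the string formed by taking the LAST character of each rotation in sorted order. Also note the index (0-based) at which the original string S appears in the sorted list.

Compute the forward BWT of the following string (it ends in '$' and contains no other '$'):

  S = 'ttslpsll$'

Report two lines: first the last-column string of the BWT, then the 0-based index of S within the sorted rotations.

All 9 rotations (rotation i = S[i:]+S[:i]):
  rot[0] = ttslpsll$
  rot[1] = tslpsll$t
  rot[2] = slpsll$tt
  rot[3] = lpsll$tts
  rot[4] = psll$ttsl
  rot[5] = sll$ttslp
  rot[6] = ll$ttslps
  rot[7] = l$ttslpsl
  rot[8] = $ttslpsll
Sorted (with $ < everything):
  sorted[0] = $ttslpsll  (last char: 'l')
  sorted[1] = l$ttslpsl  (last char: 'l')
  sorted[2] = ll$ttslps  (last char: 's')
  sorted[3] = lpsll$tts  (last char: 's')
  sorted[4] = psll$ttsl  (last char: 'l')
  sorted[5] = sll$ttslp  (last char: 'p')
  sorted[6] = slpsll$tt  (last char: 't')
  sorted[7] = tslpsll$t  (last char: 't')
  sorted[8] = ttslpsll$  (last char: '$')
Last column: llsslptt$
Original string S is at sorted index 8

Answer: llsslptt$
8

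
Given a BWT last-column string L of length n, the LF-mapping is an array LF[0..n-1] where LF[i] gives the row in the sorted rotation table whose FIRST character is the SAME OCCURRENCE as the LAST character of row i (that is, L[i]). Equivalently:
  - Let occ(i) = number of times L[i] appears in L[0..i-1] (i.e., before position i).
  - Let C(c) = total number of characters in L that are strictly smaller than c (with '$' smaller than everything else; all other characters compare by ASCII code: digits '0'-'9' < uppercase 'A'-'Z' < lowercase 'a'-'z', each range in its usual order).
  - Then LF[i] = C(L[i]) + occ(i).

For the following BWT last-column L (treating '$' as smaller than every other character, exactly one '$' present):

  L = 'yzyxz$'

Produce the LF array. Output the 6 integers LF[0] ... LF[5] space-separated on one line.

Char counts: '$':1, 'x':1, 'y':2, 'z':2
C (first-col start): C('$')=0, C('x')=1, C('y')=2, C('z')=4
L[0]='y': occ=0, LF[0]=C('y')+0=2+0=2
L[1]='z': occ=0, LF[1]=C('z')+0=4+0=4
L[2]='y': occ=1, LF[2]=C('y')+1=2+1=3
L[3]='x': occ=0, LF[3]=C('x')+0=1+0=1
L[4]='z': occ=1, LF[4]=C('z')+1=4+1=5
L[5]='$': occ=0, LF[5]=C('$')+0=0+0=0

Answer: 2 4 3 1 5 0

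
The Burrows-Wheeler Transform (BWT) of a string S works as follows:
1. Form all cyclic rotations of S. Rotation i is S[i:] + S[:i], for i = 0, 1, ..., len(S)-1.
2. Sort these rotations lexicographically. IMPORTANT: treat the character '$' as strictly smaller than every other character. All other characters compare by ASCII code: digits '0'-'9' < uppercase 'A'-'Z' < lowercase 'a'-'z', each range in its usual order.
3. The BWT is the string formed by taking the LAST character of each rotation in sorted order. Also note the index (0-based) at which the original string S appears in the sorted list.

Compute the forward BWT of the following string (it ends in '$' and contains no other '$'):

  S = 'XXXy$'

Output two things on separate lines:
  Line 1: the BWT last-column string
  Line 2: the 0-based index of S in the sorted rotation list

All 5 rotations (rotation i = S[i:]+S[:i]):
  rot[0] = XXXy$
  rot[1] = XXy$X
  rot[2] = Xy$XX
  rot[3] = y$XXX
  rot[4] = $XXXy
Sorted (with $ < everything):
  sorted[0] = $XXXy  (last char: 'y')
  sorted[1] = XXXy$  (last char: '$')
  sorted[2] = XXy$X  (last char: 'X')
  sorted[3] = Xy$XX  (last char: 'X')
  sorted[4] = y$XXX  (last char: 'X')
Last column: y$XXX
Original string S is at sorted index 1

Answer: y$XXX
1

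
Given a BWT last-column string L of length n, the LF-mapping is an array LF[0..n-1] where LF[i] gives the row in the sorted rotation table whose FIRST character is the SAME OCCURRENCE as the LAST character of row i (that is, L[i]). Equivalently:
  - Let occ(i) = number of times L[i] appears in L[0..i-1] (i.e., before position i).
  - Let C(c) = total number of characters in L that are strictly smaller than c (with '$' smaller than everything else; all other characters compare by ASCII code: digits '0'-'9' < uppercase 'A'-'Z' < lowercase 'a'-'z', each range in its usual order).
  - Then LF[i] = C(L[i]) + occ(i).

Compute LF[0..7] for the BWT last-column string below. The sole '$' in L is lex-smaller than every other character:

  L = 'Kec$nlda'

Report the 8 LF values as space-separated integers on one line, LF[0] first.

Answer: 1 5 3 0 7 6 4 2

Derivation:
Char counts: '$':1, 'K':1, 'a':1, 'c':1, 'd':1, 'e':1, 'l':1, 'n':1
C (first-col start): C('$')=0, C('K')=1, C('a')=2, C('c')=3, C('d')=4, C('e')=5, C('l')=6, C('n')=7
L[0]='K': occ=0, LF[0]=C('K')+0=1+0=1
L[1]='e': occ=0, LF[1]=C('e')+0=5+0=5
L[2]='c': occ=0, LF[2]=C('c')+0=3+0=3
L[3]='$': occ=0, LF[3]=C('$')+0=0+0=0
L[4]='n': occ=0, LF[4]=C('n')+0=7+0=7
L[5]='l': occ=0, LF[5]=C('l')+0=6+0=6
L[6]='d': occ=0, LF[6]=C('d')+0=4+0=4
L[7]='a': occ=0, LF[7]=C('a')+0=2+0=2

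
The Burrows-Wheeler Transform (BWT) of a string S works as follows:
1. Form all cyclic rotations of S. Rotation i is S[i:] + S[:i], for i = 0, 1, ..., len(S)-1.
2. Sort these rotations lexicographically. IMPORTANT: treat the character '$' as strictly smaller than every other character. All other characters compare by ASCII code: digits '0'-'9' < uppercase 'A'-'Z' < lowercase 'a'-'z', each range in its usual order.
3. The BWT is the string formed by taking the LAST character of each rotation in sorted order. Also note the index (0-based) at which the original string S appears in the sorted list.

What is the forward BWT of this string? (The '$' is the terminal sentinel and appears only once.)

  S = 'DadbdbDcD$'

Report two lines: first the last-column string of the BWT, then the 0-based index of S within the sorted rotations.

All 10 rotations (rotation i = S[i:]+S[:i]):
  rot[0] = DadbdbDcD$
  rot[1] = adbdbDcD$D
  rot[2] = dbdbDcD$Da
  rot[3] = bdbDcD$Dad
  rot[4] = dbDcD$Dadb
  rot[5] = bDcD$Dadbd
  rot[6] = DcD$Dadbdb
  rot[7] = cD$DadbdbD
  rot[8] = D$DadbdbDc
  rot[9] = $DadbdbDcD
Sorted (with $ < everything):
  sorted[0] = $DadbdbDcD  (last char: 'D')
  sorted[1] = D$DadbdbDc  (last char: 'c')
  sorted[2] = DadbdbDcD$  (last char: '$')
  sorted[3] = DcD$Dadbdb  (last char: 'b')
  sorted[4] = adbdbDcD$D  (last char: 'D')
  sorted[5] = bDcD$Dadbd  (last char: 'd')
  sorted[6] = bdbDcD$Dad  (last char: 'd')
  sorted[7] = cD$DadbdbD  (last char: 'D')
  sorted[8] = dbDcD$Dadb  (last char: 'b')
  sorted[9] = dbdbDcD$Da  (last char: 'a')
Last column: Dc$bDddDba
Original string S is at sorted index 2

Answer: Dc$bDddDba
2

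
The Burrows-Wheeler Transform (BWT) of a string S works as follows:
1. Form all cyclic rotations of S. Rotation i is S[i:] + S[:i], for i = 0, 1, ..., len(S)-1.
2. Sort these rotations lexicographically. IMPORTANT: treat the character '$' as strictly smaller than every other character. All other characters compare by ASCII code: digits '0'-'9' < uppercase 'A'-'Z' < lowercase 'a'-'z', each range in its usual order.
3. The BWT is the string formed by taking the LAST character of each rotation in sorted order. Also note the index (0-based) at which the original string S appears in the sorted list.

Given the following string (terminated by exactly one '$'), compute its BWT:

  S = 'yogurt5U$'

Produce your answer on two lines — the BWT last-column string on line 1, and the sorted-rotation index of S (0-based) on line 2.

All 9 rotations (rotation i = S[i:]+S[:i]):
  rot[0] = yogurt5U$
  rot[1] = ogurt5U$y
  rot[2] = gurt5U$yo
  rot[3] = urt5U$yog
  rot[4] = rt5U$yogu
  rot[5] = t5U$yogur
  rot[6] = 5U$yogurt
  rot[7] = U$yogurt5
  rot[8] = $yogurt5U
Sorted (with $ < everything):
  sorted[0] = $yogurt5U  (last char: 'U')
  sorted[1] = 5U$yogurt  (last char: 't')
  sorted[2] = U$yogurt5  (last char: '5')
  sorted[3] = gurt5U$yo  (last char: 'o')
  sorted[4] = ogurt5U$y  (last char: 'y')
  sorted[5] = rt5U$yogu  (last char: 'u')
  sorted[6] = t5U$yogur  (last char: 'r')
  sorted[7] = urt5U$yog  (last char: 'g')
  sorted[8] = yogurt5U$  (last char: '$')
Last column: Ut5oyurg$
Original string S is at sorted index 8

Answer: Ut5oyurg$
8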